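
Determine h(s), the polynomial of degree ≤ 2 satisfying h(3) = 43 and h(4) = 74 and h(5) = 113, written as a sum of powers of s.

h(s) = 4s^2 + 3s - 2

L_0(s) = (s - 4)(s - 5) / [2] = (1/2)s^2 - (9/2)s + 10
L_1(s) = (s - 3)(s - 5) / [-1] = -s^2 + 8s - 15
L_2(s) = (s - 3)(s - 4) / [2] = (1/2)s^2 - (7/2)s + 6
h(s) = 43·L_0 + 74·L_1 + 113·L_2
  43·L_0(s) = (43/2)s^2 - (387/2)s + 430
  74·L_1(s) = -74s^2 + 592s - 1110
  113·L_2(s) = (113/2)s^2 - (791/2)s + 678
Adding term by term: 4s^2 + 3s - 2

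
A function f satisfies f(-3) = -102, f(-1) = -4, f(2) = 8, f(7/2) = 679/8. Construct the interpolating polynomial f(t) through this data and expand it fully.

f(t) = 3t^3 - 3t^2 - 2t

Build the Lagrange basis polynomials:
L_0(t) = (t + 1)(t - 2)(t - 7/2) / [-65] = -(1/65)t^3 + (9/130)t^2 - (3/130)t - 7/65
L_1(t) = (t + 3)(t - 2)(t - 7/2) / [27] = (1/27)t^3 - (5/54)t^2 - (19/54)t + 7/9
L_2(t) = (t + 3)(t + 1)(t - 7/2) / [-45/2] = -(2/45)t^3 - (1/45)t^2 + (22/45)t + 7/15
L_3(t) = (t + 3)(t + 1)(t - 2) / [351/8] = (8/351)t^3 + (16/351)t^2 - (40/351)t - 16/117
f(t) = (-102)·L_0 + (-4)·L_1 + 8·L_2 + (679/8)·L_3
  (-102)·L_0(t) = (102/65)t^3 - (459/65)t^2 + (153/65)t + 714/65
  (-4)·L_1(t) = -(4/27)t^3 + (10/27)t^2 + (38/27)t - 28/9
  8·L_2(t) = -(16/45)t^3 - (8/45)t^2 + (176/45)t + 56/15
  (679/8)·L_3(t) = (679/351)t^3 + (1358/351)t^2 - (3395/351)t - 1358/117
Adding term by term: 3t^3 - 3t^2 - 2t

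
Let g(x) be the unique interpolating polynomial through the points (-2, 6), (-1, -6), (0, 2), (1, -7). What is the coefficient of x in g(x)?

Build the Lagrange basis polynomials:
L_0(x) = (x + 1)x(x - 1) / [-6] = -(1/6)x^3 + (1/6)x
L_1(x) = (x + 2)x(x - 1) / [2] = (1/2)x^3 + (1/2)x^2 - x
L_2(x) = (x + 2)(x + 1)(x - 1) / [-2] = -(1/2)x^3 - x^2 + (1/2)x + 1
L_3(x) = (x + 2)(x + 1)x / [6] = (1/6)x^3 + (1/2)x^2 + (1/3)x
g(x) = 6·L_0 + (-6)·L_1 + 2·L_2 + (-7)·L_3
Only the coefficient of x is needed; take it from each L_i and combine:
6·(1/6) + (-6)·(-1) + 2·(1/2) + (-7)·(1/3) = 17/3

17/3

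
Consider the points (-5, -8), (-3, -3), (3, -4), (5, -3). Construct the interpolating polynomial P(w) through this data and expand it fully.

Newton's divided differences:
P[-5,-3] = (-3 - (-8)) / (-3 - (-5)) = 5/2
P[-3,3] = (-4 - (-3)) / (3 - (-3)) = -1/6
P[3,5] = (-3 - (-4)) / (5 - 3) = 1/2
P[-5,-3,3] = (-1/6 - 5/2) / (3 - (-5)) = -1/3
P[-3,3,5] = (1/2 - (-1/6)) / (5 - (-3)) = 1/12
P[-5,-3,3,5] = (1/12 - (-1/3)) / (5 - (-5)) = 1/24
P(w) = -8 + (5/2)·(w + 5) + (-1/3)·(w + 5)(w + 3) + (1/24)·(w + 5)(w + 3)(w - 3)
Expanding: P(w) = (1/24)w^3 - (1/8)w^2 - (13/24)w - 19/8

P(w) = (1/24)w^3 - (1/8)w^2 - (13/24)w - 19/8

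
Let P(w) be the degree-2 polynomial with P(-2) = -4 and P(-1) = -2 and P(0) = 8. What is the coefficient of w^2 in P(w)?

L_0(w) = (w + 1)w / [2] = (1/2)w^2 + (1/2)w
L_1(w) = (w + 2)w / [-1] = -w^2 - 2w
L_2(w) = (w + 2)(w + 1) / [2] = (1/2)w^2 + (3/2)w + 1
P(w) = (-4)·L_0 + (-2)·L_1 + 8·L_2
Only the coefficient of w^2 is needed; take it from each L_i and combine:
(-4)·(1/2) + (-2)·(-1) + 8·(1/2) = 4

4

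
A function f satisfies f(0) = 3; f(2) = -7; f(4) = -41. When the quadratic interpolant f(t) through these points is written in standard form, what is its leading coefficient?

The leading coefficient equals the top divided difference f[0,2,4].
f[0,2] = (-7 - 3) / (2 - 0) = -5
f[2,4] = (-41 - (-7)) / (4 - 2) = -17
f[0,2,4] = (-17 - (-5)) / (4 - 0) = -3

-3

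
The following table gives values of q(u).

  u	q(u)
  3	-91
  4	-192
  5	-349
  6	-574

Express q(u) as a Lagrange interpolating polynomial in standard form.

q(u) = -2u^3 - 4u^2 + u - 4

L_0(u) = (u - 4)(u - 5)(u - 6) / [-6] = -(1/6)u^3 + (5/2)u^2 - (37/3)u + 20
L_1(u) = (u - 3)(u - 5)(u - 6) / [2] = (1/2)u^3 - 7u^2 + (63/2)u - 45
L_2(u) = (u - 3)(u - 4)(u - 6) / [-2] = -(1/2)u^3 + (13/2)u^2 - 27u + 36
L_3(u) = (u - 3)(u - 4)(u - 5) / [6] = (1/6)u^3 - 2u^2 + (47/6)u - 10
q(u) = (-91)·L_0 + (-192)·L_1 + (-349)·L_2 + (-574)·L_3
  (-91)·L_0(u) = (91/6)u^3 - (455/2)u^2 + (3367/3)u - 1820
  (-192)·L_1(u) = -96u^3 + 1344u^2 - 6048u + 8640
  (-349)·L_2(u) = (349/2)u^3 - (4537/2)u^2 + 9423u - 12564
  (-574)·L_3(u) = -(287/3)u^3 + 1148u^2 - (13489/3)u + 5740
Adding term by term: -2u^3 - 4u^2 + u - 4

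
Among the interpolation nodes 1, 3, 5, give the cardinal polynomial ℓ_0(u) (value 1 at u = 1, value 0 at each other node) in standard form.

ℓ_0(u) = (1/8)u^2 - u + 15/8

ℓ_0(u) = (u - 3)(u - 5) / [(-2)·(-4)]
       = (u^2 - 8u + 15) / (8)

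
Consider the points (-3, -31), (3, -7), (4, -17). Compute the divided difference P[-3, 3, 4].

P[-3,3] = (-7 - (-31)) / (3 - (-3)) = 4
P[3,4] = (-17 - (-7)) / (4 - 3) = -10
P[-3,3,4] = (-10 - 4) / (4 - (-3)) = -2

-2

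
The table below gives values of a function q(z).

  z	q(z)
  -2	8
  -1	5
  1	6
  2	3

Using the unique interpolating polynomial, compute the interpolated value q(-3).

18

Evaluate each Lagrange basis at z = -3:
L_0(-3) = (-2)·(-4)·(-5)/[(-1)·(-3)·(-4)] = 10/3
L_1(-3) = (-1)·(-4)·(-5)/[(1)·(-2)·(-3)] = -10/3
L_2(-3) = (-1)·(-2)·(-5)/[(3)·(2)·(-1)] = 5/3
L_3(-3) = (-1)·(-2)·(-4)/[(4)·(3)·(1)] = -2/3
Sum: 8·(10/3) + 5·(-10/3) + 6·(5/3) + 3·(-2/3) = 18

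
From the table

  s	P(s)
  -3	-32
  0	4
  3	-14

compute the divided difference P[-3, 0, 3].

-3

P[-3,0] = (4 - (-32)) / (0 - (-3)) = 12
P[0,3] = (-14 - 4) / (3 - 0) = -6
P[-3,0,3] = (-6 - 12) / (3 - (-3)) = -3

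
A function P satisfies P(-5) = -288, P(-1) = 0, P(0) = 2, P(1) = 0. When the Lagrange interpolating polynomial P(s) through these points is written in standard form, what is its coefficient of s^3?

The leading coefficient equals the top divided difference P[-5,-1,0,1].
P[-5,-1] = (0 - (-288)) / (-1 - (-5)) = 72
P[-1,0] = (2 - 0) / (0 - (-1)) = 2
P[0,1] = (0 - 2) / (1 - 0) = -2
P[-5,-1,0] = (2 - 72) / (0 - (-5)) = -14
P[-1,0,1] = (-2 - 2) / (1 - (-1)) = -2
P[-5,-1,0,1] = (-2 - (-14)) / (1 - (-5)) = 2

2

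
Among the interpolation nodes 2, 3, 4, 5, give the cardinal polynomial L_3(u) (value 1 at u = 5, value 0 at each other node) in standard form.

L_3(u) = (1/6)u^3 - (3/2)u^2 + (13/3)u - 4

L_3(u) = (u - 2)(u - 3)(u - 4) / [(3)·(2)·(1)]
       = (u^3 - 9u^2 + 26u - 24) / (6)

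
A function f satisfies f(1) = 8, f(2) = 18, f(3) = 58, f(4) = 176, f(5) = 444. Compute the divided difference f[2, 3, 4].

f[2,3] = (58 - 18) / (3 - 2) = 40
f[3,4] = (176 - 58) / (4 - 3) = 118
f[2,3,4] = (118 - 40) / (4 - 2) = 39

39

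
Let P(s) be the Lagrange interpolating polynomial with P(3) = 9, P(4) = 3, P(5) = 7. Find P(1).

51

Evaluate each Lagrange basis at s = 1:
L_0(1) = (-3)·(-4)/[(-1)·(-2)] = 6
L_1(1) = (-2)·(-4)/[(1)·(-1)] = -8
L_2(1) = (-2)·(-3)/[(2)·(1)] = 3
Sum: 9·(6) + 3·(-8) + 7·(3) = 51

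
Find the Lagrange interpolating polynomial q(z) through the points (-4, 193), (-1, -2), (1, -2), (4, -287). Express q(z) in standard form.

q(z) = -4z^3 - 3z^2 + 4z + 1

Build the Lagrange basis polynomials:
L_0(z) = (z + 1)(z - 1)(z - 4) / [-120] = -(1/120)z^3 + (1/30)z^2 + (1/120)z - 1/30
L_1(z) = (z + 4)(z - 1)(z - 4) / [30] = (1/30)z^3 - (1/30)z^2 - (8/15)z + 8/15
L_2(z) = (z + 4)(z + 1)(z - 4) / [-30] = -(1/30)z^3 - (1/30)z^2 + (8/15)z + 8/15
L_3(z) = (z + 4)(z + 1)(z - 1) / [120] = (1/120)z^3 + (1/30)z^2 - (1/120)z - 1/30
q(z) = 193·L_0 + (-2)·L_1 + (-2)·L_2 + (-287)·L_3
  193·L_0(z) = -(193/120)z^3 + (193/30)z^2 + (193/120)z - 193/30
  (-2)·L_1(z) = -(1/15)z^3 + (1/15)z^2 + (16/15)z - 16/15
  (-2)·L_2(z) = (1/15)z^3 + (1/15)z^2 - (16/15)z - 16/15
  (-287)·L_3(z) = -(287/120)z^3 - (287/30)z^2 + (287/120)z + 287/30
Adding term by term: -4z^3 - 3z^2 + 4z + 1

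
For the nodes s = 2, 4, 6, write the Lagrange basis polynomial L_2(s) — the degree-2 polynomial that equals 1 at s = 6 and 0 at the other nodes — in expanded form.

L_2(s) = (s - 2)(s - 4) / [(4)·(2)]
       = (s^2 - 6s + 8) / (8)

L_2(s) = (1/8)s^2 - (3/4)s + 1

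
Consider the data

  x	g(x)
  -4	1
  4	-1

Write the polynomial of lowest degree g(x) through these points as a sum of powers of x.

g(x) = -(1/4)x

L_0(x) = (x - 4) / [-8] = -(1/8)x + 1/2
L_1(x) = (x + 4) / [8] = (1/8)x + 1/2
g(x) = 1·L_0 + (-1)·L_1
  1·L_0(x) = -(1/8)x + 1/2
  (-1)·L_1(x) = -(1/8)x - 1/2
Adding term by term: -(1/4)x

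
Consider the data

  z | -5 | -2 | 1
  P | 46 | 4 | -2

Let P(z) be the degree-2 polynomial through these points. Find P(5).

46

Using Newton's divided-difference form:
P[-5,-2] = (4 - 46) / (-2 - (-5)) = -14
P[-2,1] = (-2 - 4) / (1 - (-2)) = -2
P[-5,-2,1] = (-2 - (-14)) / (1 - (-5)) = 2
P(5) = 46 + (-14)·(10) + 2·(10)·(7) = 46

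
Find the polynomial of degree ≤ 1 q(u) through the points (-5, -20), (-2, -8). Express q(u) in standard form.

Build the Lagrange basis polynomials:
L_0(u) = (u + 2) / [-3] = -(1/3)u - 2/3
L_1(u) = (u + 5) / [3] = (1/3)u + 5/3
q(u) = (-20)·L_0 + (-8)·L_1
  (-20)·L_0(u) = (20/3)u + 40/3
  (-8)·L_1(u) = -(8/3)u - 40/3
Adding term by term: 4u

q(u) = 4u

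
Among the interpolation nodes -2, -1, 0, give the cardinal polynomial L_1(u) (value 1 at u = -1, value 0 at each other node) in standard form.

L_1(u) = -u^2 - 2u

L_1(u) = (u + 2)u / [(1)·(-1)]
       = (u^2 + 2u) / (-1)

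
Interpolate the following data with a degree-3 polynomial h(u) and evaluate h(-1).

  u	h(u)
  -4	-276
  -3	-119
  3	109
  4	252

Evaluate each Lagrange basis at u = -1:
L_0(-1) = (2)·(-4)·(-5)/[(-1)·(-7)·(-8)] = -5/7
L_1(-1) = (3)·(-4)·(-5)/[(1)·(-6)·(-7)] = 10/7
L_2(-1) = (3)·(2)·(-5)/[(7)·(6)·(-1)] = 5/7
L_3(-1) = (3)·(2)·(-4)/[(8)·(7)·(1)] = -3/7
Sum: (-276)·(-5/7) + (-119)·(10/7) + 109·(5/7) + 252·(-3/7) = -3

-3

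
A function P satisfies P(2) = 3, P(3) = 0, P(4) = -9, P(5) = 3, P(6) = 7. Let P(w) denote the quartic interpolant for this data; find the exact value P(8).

L_0(8) = (5)·(4)·(3)·(2)/[(-1)·(-2)·(-3)·(-4)] = 5
L_1(8) = (6)·(4)·(3)·(2)/[(1)·(-1)·(-2)·(-3)] = -24
L_2(8) = (6)·(5)·(3)·(2)/[(2)·(1)·(-1)·(-2)] = 45
L_3(8) = (6)·(5)·(4)·(2)/[(3)·(2)·(1)·(-1)] = -40
L_4(8) = (6)·(5)·(4)·(3)/[(4)·(3)·(2)·(1)] = 15
Sum: 3·(5) + 0 + (-9)·(45) + 3·(-40) + 7·(15) = -405

-405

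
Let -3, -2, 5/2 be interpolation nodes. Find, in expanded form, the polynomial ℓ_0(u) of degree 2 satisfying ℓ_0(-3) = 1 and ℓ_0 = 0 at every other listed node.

ℓ_0(u) = (u + 2)(u - 5/2) / [(-1)·(-11/2)]
       = (u^2 - (1/2)u - 5) / (11/2)

ℓ_0(u) = (2/11)u^2 - (1/11)u - 10/11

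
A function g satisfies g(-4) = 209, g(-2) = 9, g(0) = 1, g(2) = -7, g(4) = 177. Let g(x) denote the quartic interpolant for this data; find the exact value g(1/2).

-31/16

L_0(1/2) = (5/2)·(1/2)·(-3/2)·(-7/2)/[(-2)·(-4)·(-6)·(-8)] = 35/2048
L_1(1/2) = (9/2)·(1/2)·(-3/2)·(-7/2)/[(2)·(-2)·(-4)·(-6)] = -63/512
L_2(1/2) = (9/2)·(5/2)·(-3/2)·(-7/2)/[(4)·(2)·(-2)·(-4)] = 945/1024
L_3(1/2) = (9/2)·(5/2)·(1/2)·(-7/2)/[(6)·(4)·(2)·(-2)] = 105/512
L_4(1/2) = (9/2)·(5/2)·(1/2)·(-3/2)/[(8)·(6)·(4)·(2)] = -45/2048
Sum: 209·(35/2048) + 9·(-63/512) + 1·(945/1024) + (-7)·(105/512) + 177·(-45/2048) = -31/16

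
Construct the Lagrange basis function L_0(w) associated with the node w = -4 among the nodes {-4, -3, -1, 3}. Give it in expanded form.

L_0(w) = -(1/21)w^3 - (1/21)w^2 + (3/7)w + 3/7

L_0(w) = (w + 3)(w + 1)(w - 3) / [(-1)·(-3)·(-7)]
       = (w^3 + w^2 - 9w - 9) / (-21)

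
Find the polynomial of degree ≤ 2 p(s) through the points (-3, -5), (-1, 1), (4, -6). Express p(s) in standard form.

Newton's divided differences:
p[-3,-1] = (1 - (-5)) / (-1 - (-3)) = 3
p[-1,4] = (-6 - 1) / (4 - (-1)) = -7/5
p[-3,-1,4] = (-7/5 - 3) / (4 - (-3)) = -22/35
p(s) = -5 + 3·(s + 3) + (-22/35)·(s + 3)(s + 1)
Expanding: p(s) = -(22/35)s^2 + (17/35)s + 74/35

p(s) = -(22/35)s^2 + (17/35)s + 74/35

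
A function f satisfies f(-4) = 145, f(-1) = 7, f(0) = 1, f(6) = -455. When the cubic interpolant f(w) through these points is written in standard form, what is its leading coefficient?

L_0(w) = (w + 1)w(w - 6) / [-120] = -(1/120)w^3 + (1/24)w^2 + (1/20)w
L_1(w) = (w + 4)w(w - 6) / [21] = (1/21)w^3 - (2/21)w^2 - (8/7)w
L_2(w) = (w + 4)(w + 1)(w - 6) / [-24] = -(1/24)w^3 + (1/24)w^2 + (13/12)w + 1
L_3(w) = (w + 4)(w + 1)w / [420] = (1/420)w^3 + (1/84)w^2 + (1/105)w
f(w) = 145·L_0 + 7·L_1 + 1·L_2 + (-455)·L_3
Only the coefficient of w^3 is needed; take it from each L_i and combine:
145·(-1/120) + 7·(1/21) + 1·(-1/24) + (-455)·(1/420) = -2

-2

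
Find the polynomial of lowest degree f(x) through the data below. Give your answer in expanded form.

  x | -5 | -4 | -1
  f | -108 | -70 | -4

Build the Lagrange basis polynomials:
L_0(x) = (x + 4)(x + 1) / [4] = (1/4)x^2 + (5/4)x + 1
L_1(x) = (x + 5)(x + 1) / [-3] = -(1/3)x^2 - 2x - 5/3
L_2(x) = (x + 5)(x + 4) / [12] = (1/12)x^2 + (3/4)x + 5/3
f(x) = (-108)·L_0 + (-70)·L_1 + (-4)·L_2
  (-108)·L_0(x) = -27x^2 - 135x - 108
  (-70)·L_1(x) = (70/3)x^2 + 140x + 350/3
  (-4)·L_2(x) = -(1/3)x^2 - 3x - 20/3
Adding term by term: -4x^2 + 2x + 2

f(x) = -4x^2 + 2x + 2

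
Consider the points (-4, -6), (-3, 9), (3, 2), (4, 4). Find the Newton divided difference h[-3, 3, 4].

19/42

h[-3,3] = (2 - 9) / (3 - (-3)) = -7/6
h[3,4] = (4 - 2) / (4 - 3) = 2
h[-3,3,4] = (2 - (-7/6)) / (4 - (-3)) = 19/42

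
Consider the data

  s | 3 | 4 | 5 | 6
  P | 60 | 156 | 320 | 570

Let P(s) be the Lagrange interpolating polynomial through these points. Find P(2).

14

L_0(2) = (-2)·(-3)·(-4)/[(-1)·(-2)·(-3)] = 4
L_1(2) = (-1)·(-3)·(-4)/[(1)·(-1)·(-2)] = -6
L_2(2) = (-1)·(-2)·(-4)/[(2)·(1)·(-1)] = 4
L_3(2) = (-1)·(-2)·(-3)/[(3)·(2)·(1)] = -1
Sum: 60·(4) + 156·(-6) + 320·(4) + 570·(-1) = 14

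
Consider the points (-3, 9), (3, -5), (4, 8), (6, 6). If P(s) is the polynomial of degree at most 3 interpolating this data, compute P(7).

Evaluate each Lagrange basis at s = 7:
L_0(7) = (4)·(3)·(1)/[(-6)·(-7)·(-9)] = -2/63
L_1(7) = (10)·(3)·(1)/[(6)·(-1)·(-3)] = 5/3
L_2(7) = (10)·(4)·(1)/[(7)·(1)·(-2)] = -20/7
L_3(7) = (10)·(4)·(3)/[(9)·(3)·(2)] = 20/9
Sum: 9·(-2/63) + (-5)·(5/3) + 8·(-20/7) + 6·(20/9) = -127/7

-127/7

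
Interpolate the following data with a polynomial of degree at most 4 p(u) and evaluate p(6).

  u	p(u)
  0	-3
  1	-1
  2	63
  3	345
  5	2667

5499

Evaluate each Lagrange basis at u = 6:
L_0(6) = (5)·(4)·(3)·(1)/[(-1)·(-2)·(-3)·(-5)] = 2
L_1(6) = (6)·(4)·(3)·(1)/[(1)·(-1)·(-2)·(-4)] = -9
L_2(6) = (6)·(5)·(3)·(1)/[(2)·(1)·(-1)·(-3)] = 15
L_3(6) = (6)·(5)·(4)·(1)/[(3)·(2)·(1)·(-2)] = -10
L_4(6) = (6)·(5)·(4)·(3)/[(5)·(4)·(3)·(2)] = 3
Sum: (-3)·(2) + (-1)·(-9) + 63·(15) + 345·(-10) + 2667·(3) = 5499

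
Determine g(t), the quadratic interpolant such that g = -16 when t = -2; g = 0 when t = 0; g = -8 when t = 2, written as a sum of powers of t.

Build the Lagrange basis polynomials:
L_0(t) = t(t - 2) / [8] = (1/8)t^2 - (1/4)t
L_1(t) = (t + 2)(t - 2) / [-4] = -(1/4)t^2 + 1
L_2(t) = (t + 2)t / [8] = (1/8)t^2 + (1/4)t
g(t) = (-16)·L_0 + 0·L_1 + (-8)·L_2
  (-16)·L_0(t) = -2t^2 + 4t
  0·L_1(t) = 0
  (-8)·L_2(t) = -t^2 - 2t
Adding term by term: -3t^2 + 2t

g(t) = -3t^2 + 2t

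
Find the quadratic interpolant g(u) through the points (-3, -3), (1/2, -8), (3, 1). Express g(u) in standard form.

g(u) = (88/105)u^2 + (2/3)u - 299/35

Newton's divided differences:
g[-3,1/2] = (-8 - (-3)) / (1/2 - (-3)) = -10/7
g[1/2,3] = (1 - (-8)) / (3 - 1/2) = 18/5
g[-3,1/2,3] = (18/5 - (-10/7)) / (3 - (-3)) = 88/105
g(u) = -3 + (-10/7)·(u + 3) + (88/105)·(u + 3)(u - 1/2)
Expanding: g(u) = (88/105)u^2 + (2/3)u - 299/35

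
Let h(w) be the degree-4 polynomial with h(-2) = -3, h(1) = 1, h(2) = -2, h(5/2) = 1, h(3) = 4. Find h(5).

Using Newton's divided-difference form:
h[-2,1] = (1 - (-3)) / (1 - (-2)) = 4/3
h[1,2] = (-2 - 1) / (2 - 1) = -3
h[2,5/2] = (1 - (-2)) / (5/2 - 2) = 6
h[5/2,3] = (4 - 1) / (3 - 5/2) = 6
h[-2,1,2] = (-3 - 4/3) / (2 - (-2)) = -13/12
h[1,2,5/2] = (6 - (-3)) / (5/2 - 1) = 6
h[2,5/2,3] = (6 - 6) / (3 - 2) = 0
h[-2,1,2,5/2] = (6 - (-13/12)) / (5/2 - (-2)) = 85/54
h[1,2,5/2,3] = (0 - 6) / (3 - 1) = -3
h[-2,1,2,5/2,3] = (-3 - 85/54) / (3 - (-2)) = -247/270
h(5) = -3 + (4/3)·(7) + (-13/12)·(7)·(4) + (85/54)·(7)·(4)·(3) + (-247/270)·(7)·(4)·(3)·(5/2) = -755/9

-755/9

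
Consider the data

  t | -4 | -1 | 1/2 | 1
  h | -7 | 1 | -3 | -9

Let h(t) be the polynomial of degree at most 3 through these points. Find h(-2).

Evaluate each Lagrange basis at t = -2:
L_0(-2) = (-1)·(-5/2)·(-3)/[(-3)·(-9/2)·(-5)] = 1/9
L_1(-2) = (2)·(-5/2)·(-3)/[(3)·(-3/2)·(-2)] = 5/3
L_2(-2) = (2)·(-1)·(-3)/[(9/2)·(3/2)·(-1/2)] = -16/9
L_3(-2) = (2)·(-1)·(-5/2)/[(5)·(2)·(1/2)] = 1
Sum: (-7)·(1/9) + 1·(5/3) + (-3)·(-16/9) + (-9)·(1) = -25/9

-25/9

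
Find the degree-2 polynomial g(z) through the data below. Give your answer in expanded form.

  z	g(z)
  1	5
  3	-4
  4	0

Build the Lagrange basis polynomials:
L_0(z) = (z - 3)(z - 4) / [6] = (1/6)z^2 - (7/6)z + 2
L_1(z) = (z - 1)(z - 4) / [-2] = -(1/2)z^2 + (5/2)z - 2
L_2(z) = (z - 1)(z - 3) / [3] = (1/3)z^2 - (4/3)z + 1
g(z) = 5·L_0 + (-4)·L_1 + 0·L_2
  5·L_0(z) = (5/6)z^2 - (35/6)z + 10
  (-4)·L_1(z) = 2z^2 - 10z + 8
  0·L_2(z) = 0
Adding term by term: (17/6)z^2 - (95/6)z + 18

g(z) = (17/6)z^2 - (95/6)z + 18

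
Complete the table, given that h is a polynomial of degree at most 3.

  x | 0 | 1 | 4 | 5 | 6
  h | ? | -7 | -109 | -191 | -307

-1

The 4 known values determine h uniquely (degree ≤ 3).
Evaluate each Lagrange basis at x = 0:
L_0(0) = (-4)·(-5)·(-6)/[(-3)·(-4)·(-5)] = 2
L_1(0) = (-1)·(-5)·(-6)/[(3)·(-1)·(-2)] = -5
L_2(0) = (-1)·(-4)·(-6)/[(4)·(1)·(-1)] = 6
L_3(0) = (-1)·(-4)·(-5)/[(5)·(2)·(1)] = -2
Sum: (-7)·(2) + (-109)·(-5) + (-191)·(6) + (-307)·(-2) = -1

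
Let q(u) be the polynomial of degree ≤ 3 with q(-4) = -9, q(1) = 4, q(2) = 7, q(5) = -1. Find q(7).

-547/18

Evaluate each Lagrange basis at u = 7:
L_0(7) = (6)·(5)·(2)/[(-5)·(-6)·(-9)] = -2/9
L_1(7) = (11)·(5)·(2)/[(5)·(-1)·(-4)] = 11/2
L_2(7) = (11)·(6)·(2)/[(6)·(1)·(-3)] = -22/3
L_3(7) = (11)·(6)·(5)/[(9)·(4)·(3)] = 55/18
Sum: (-9)·(-2/9) + 4·(11/2) + 7·(-22/3) + (-1)·(55/18) = -547/18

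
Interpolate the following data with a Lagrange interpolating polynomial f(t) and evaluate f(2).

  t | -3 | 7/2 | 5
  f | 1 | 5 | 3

307/52

Evaluate each Lagrange basis at t = 2:
L_0(2) = (-3/2)·(-3)/[(-13/2)·(-8)] = 9/104
L_1(2) = (5)·(-3)/[(13/2)·(-3/2)] = 20/13
L_2(2) = (5)·(-3/2)/[(8)·(3/2)] = -5/8
Sum: 1·(9/104) + 5·(20/13) + 3·(-5/8) = 307/52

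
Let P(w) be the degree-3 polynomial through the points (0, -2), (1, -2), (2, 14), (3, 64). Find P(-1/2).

L_0(-1/2) = (-3/2)·(-5/2)·(-7/2)/[(-1)·(-2)·(-3)] = 35/16
L_1(-1/2) = (-1/2)·(-5/2)·(-7/2)/[(1)·(-1)·(-2)] = -35/16
L_2(-1/2) = (-1/2)·(-3/2)·(-7/2)/[(2)·(1)·(-1)] = 21/16
L_3(-1/2) = (-1/2)·(-3/2)·(-5/2)/[(3)·(2)·(1)] = -5/16
Sum: (-2)·(35/16) + (-2)·(-35/16) + 14·(21/16) + 64·(-5/16) = -13/8

-13/8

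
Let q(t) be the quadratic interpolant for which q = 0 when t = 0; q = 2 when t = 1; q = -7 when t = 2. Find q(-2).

-37

Evaluate each Lagrange basis at t = -2:
L_0(-2) = (-3)·(-4)/[(-1)·(-2)] = 6
L_1(-2) = (-2)·(-4)/[(1)·(-1)] = -8
L_2(-2) = (-2)·(-3)/[(2)·(1)] = 3
Sum: 0 + 2·(-8) + (-7)·(3) = -37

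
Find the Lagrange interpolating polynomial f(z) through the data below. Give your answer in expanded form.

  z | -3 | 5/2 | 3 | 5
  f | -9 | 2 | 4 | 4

f(z) = -(29/120)z^3 + (15/16)z^2 + (521/120)z - 175/16

Build the Lagrange basis polynomials:
L_0(z) = (z - 5/2)(z - 3)(z - 5) / [-264] = -(1/264)z^3 + (7/176)z^2 - (35/264)z + 25/176
L_1(z) = (z + 3)(z - 3)(z - 5) / [55/8] = (8/55)z^3 - (8/11)z^2 - (72/55)z + 72/11
L_2(z) = (z + 3)(z - 5/2)(z - 5) / [-6] = -(1/6)z^3 + (3/4)z^2 + (5/3)z - 25/4
L_3(z) = (z + 3)(z - 5/2)(z - 3) / [40] = (1/40)z^3 - (1/16)z^2 - (9/40)z + 9/16
f(z) = (-9)·L_0 + 2·L_1 + 4·L_2 + 4·L_3
  (-9)·L_0(z) = (3/88)z^3 - (63/176)z^2 + (105/88)z - 225/176
  2·L_1(z) = (16/55)z^3 - (16/11)z^2 - (144/55)z + 144/11
  4·L_2(z) = -(2/3)z^3 + 3z^2 + (20/3)z - 25
  4·L_3(z) = (1/10)z^3 - (1/4)z^2 - (9/10)z + 9/4
Adding term by term: -(29/120)z^3 + (15/16)z^2 + (521/120)z - 175/16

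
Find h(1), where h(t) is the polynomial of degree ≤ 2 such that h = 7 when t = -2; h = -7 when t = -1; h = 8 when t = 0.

52

L_0(1) = (2)·(1)/[(-1)·(-2)] = 1
L_1(1) = (3)·(1)/[(1)·(-1)] = -3
L_2(1) = (3)·(2)/[(2)·(1)] = 3
Sum: 7·(1) + (-7)·(-3) + 8·(3) = 52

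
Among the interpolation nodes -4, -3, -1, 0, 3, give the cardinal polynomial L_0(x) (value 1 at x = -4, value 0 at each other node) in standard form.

L_0(x) = (1/84)x^4 + (1/84)x^3 - (3/28)x^2 - (3/28)x

L_0(x) = (x + 3)(x + 1)x(x - 3) / [(-1)·(-3)·(-4)·(-7)]
       = (x^4 + x^3 - 9x^2 - 9x) / (84)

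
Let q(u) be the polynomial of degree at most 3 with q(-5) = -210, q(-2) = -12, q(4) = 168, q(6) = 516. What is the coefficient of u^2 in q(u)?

2

L_0(u) = (u + 2)(u - 4)(u - 6) / [-297] = -(1/297)u^3 + (8/297)u^2 - (4/297)u - 16/99
L_1(u) = (u + 5)(u - 4)(u - 6) / [144] = (1/144)u^3 - (5/144)u^2 - (13/72)u + 5/6
L_2(u) = (u + 5)(u + 2)(u - 6) / [-108] = -(1/108)u^3 - (1/108)u^2 + (8/27)u + 5/9
L_3(u) = (u + 5)(u + 2)(u - 4) / [176] = (1/176)u^3 + (3/176)u^2 - (9/88)u - 5/22
q(u) = (-210)·L_0 + (-12)·L_1 + 168·L_2 + 516·L_3
Only the coefficient of u^2 is needed; take it from each L_i and combine:
(-210)·(8/297) + (-12)·(-5/144) + 168·(-1/108) + 516·(3/176) = 2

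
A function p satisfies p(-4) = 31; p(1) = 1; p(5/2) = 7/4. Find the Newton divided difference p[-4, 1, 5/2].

p[-4,1] = (1 - 31) / (1 - (-4)) = -6
p[1,5/2] = (7/4 - 1) / (5/2 - 1) = 1/2
p[-4,1,5/2] = (1/2 - (-6)) / (5/2 - (-4)) = 1

1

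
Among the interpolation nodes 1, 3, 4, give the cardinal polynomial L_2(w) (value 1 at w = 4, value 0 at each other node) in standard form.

L_2(w) = (1/3)w^2 - (4/3)w + 1

L_2(w) = (w - 1)(w - 3) / [(3)·(1)]
       = (w^2 - 4w + 3) / (3)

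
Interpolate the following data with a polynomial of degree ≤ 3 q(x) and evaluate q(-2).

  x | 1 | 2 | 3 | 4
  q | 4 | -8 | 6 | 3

L_0(-2) = (-4)·(-5)·(-6)/[(-1)·(-2)·(-3)] = 20
L_1(-2) = (-3)·(-5)·(-6)/[(1)·(-1)·(-2)] = -45
L_2(-2) = (-3)·(-4)·(-6)/[(2)·(1)·(-1)] = 36
L_3(-2) = (-3)·(-4)·(-5)/[(3)·(2)·(1)] = -10
Sum: 4·(20) + (-8)·(-45) + 6·(36) + 3·(-10) = 626

626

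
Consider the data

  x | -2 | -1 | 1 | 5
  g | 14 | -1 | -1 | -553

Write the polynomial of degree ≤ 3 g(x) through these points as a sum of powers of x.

g(x) = -4x^3 - 3x^2 + 4x + 2

Newton's divided differences:
g[-2,-1] = (-1 - 14) / (-1 - (-2)) = -15
g[-1,1] = (-1 - (-1)) / (1 - (-1)) = 0
g[1,5] = (-553 - (-1)) / (5 - 1) = -138
g[-2,-1,1] = (0 - (-15)) / (1 - (-2)) = 5
g[-1,1,5] = (-138 - 0) / (5 - (-1)) = -23
g[-2,-1,1,5] = (-23 - 5) / (5 - (-2)) = -4
g(x) = 14 + (-15)·(x + 2) + 5·(x + 2)(x + 1) + (-4)·(x + 2)(x + 1)(x - 1)
Expanding: g(x) = -4x^3 - 3x^2 + 4x + 2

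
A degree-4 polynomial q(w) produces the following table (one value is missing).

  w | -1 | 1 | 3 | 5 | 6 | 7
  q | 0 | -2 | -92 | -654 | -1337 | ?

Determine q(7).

The 5 known values determine q uniquely (degree ≤ 4).
L_0(7) = (6)·(4)·(2)·(1)/[(-2)·(-4)·(-6)·(-7)] = 1/7
L_1(7) = (8)·(4)·(2)·(1)/[(2)·(-2)·(-4)·(-5)] = -4/5
L_2(7) = (8)·(6)·(2)·(1)/[(4)·(2)·(-2)·(-3)] = 2
L_3(7) = (8)·(6)·(4)·(1)/[(6)·(4)·(2)·(-1)] = -4
L_4(7) = (8)·(6)·(4)·(2)/[(7)·(5)·(3)·(1)] = 128/35
Sum: 0 + (-2)·(-4/5) + (-92)·(2) + (-654)·(-4) + (-1337)·(128/35) = -2456

-2456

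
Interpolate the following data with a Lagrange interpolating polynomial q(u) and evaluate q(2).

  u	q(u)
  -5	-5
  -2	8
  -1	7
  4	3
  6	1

3161/990

Evaluate each Lagrange basis at u = 2:
L_0(2) = (4)·(3)·(-2)·(-4)/[(-3)·(-4)·(-9)·(-11)] = 8/99
L_1(2) = (7)·(3)·(-2)·(-4)/[(3)·(-1)·(-6)·(-8)] = -7/6
L_2(2) = (7)·(4)·(-2)·(-4)/[(4)·(1)·(-5)·(-7)] = 8/5
L_3(2) = (7)·(4)·(3)·(-4)/[(9)·(6)·(5)·(-2)] = 28/45
L_4(2) = (7)·(4)·(3)·(-2)/[(11)·(8)·(7)·(2)] = -3/22
Sum: (-5)·(8/99) + 8·(-7/6) + 7·(8/5) + 3·(28/45) + 1·(-3/22) = 3161/990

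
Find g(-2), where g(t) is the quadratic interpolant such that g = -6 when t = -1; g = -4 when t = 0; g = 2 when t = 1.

Evaluate each Lagrange basis at t = -2:
L_0(-2) = (-2)·(-3)/[(-1)·(-2)] = 3
L_1(-2) = (-1)·(-3)/[(1)·(-1)] = -3
L_2(-2) = (-1)·(-2)/[(2)·(1)] = 1
Sum: (-6)·(3) + (-4)·(-3) + 2·(1) = -4

-4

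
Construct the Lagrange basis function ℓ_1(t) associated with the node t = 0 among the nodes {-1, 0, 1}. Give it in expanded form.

ℓ_1(t) = (t + 1)(t - 1) / [(1)·(-1)]
       = (t^2 - 1) / (-1)

ℓ_1(t) = -t^2 + 1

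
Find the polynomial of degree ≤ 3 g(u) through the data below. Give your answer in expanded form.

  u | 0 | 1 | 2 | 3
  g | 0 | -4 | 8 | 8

g(u) = -(14/3)u^3 + 22u^2 - (64/3)u

Build the Lagrange basis polynomials:
L_0(u) = (u - 1)(u - 2)(u - 3) / [-6] = -(1/6)u^3 + u^2 - (11/6)u + 1
L_1(u) = u(u - 2)(u - 3) / [2] = (1/2)u^3 - (5/2)u^2 + 3u
L_2(u) = u(u - 1)(u - 3) / [-2] = -(1/2)u^3 + 2u^2 - (3/2)u
L_3(u) = u(u - 1)(u - 2) / [6] = (1/6)u^3 - (1/2)u^2 + (1/3)u
g(u) = 0·L_0 + (-4)·L_1 + 8·L_2 + 8·L_3
  0·L_0(u) = 0
  (-4)·L_1(u) = -2u^3 + 10u^2 - 12u
  8·L_2(u) = -4u^3 + 16u^2 - 12u
  8·L_3(u) = (4/3)u^3 - 4u^2 + (8/3)u
Adding term by term: -(14/3)u^3 + 22u^2 - (64/3)u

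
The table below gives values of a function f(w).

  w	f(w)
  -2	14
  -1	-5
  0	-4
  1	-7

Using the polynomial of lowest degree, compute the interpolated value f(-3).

77

L_0(-3) = (-2)·(-3)·(-4)/[(-1)·(-2)·(-3)] = 4
L_1(-3) = (-1)·(-3)·(-4)/[(1)·(-1)·(-2)] = -6
L_2(-3) = (-1)·(-2)·(-4)/[(2)·(1)·(-1)] = 4
L_3(-3) = (-1)·(-2)·(-3)/[(3)·(2)·(1)] = -1
Sum: 14·(4) + (-5)·(-6) + (-4)·(4) + (-7)·(-1) = 77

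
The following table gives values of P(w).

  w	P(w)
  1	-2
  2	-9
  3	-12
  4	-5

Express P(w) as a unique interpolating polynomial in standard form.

Build the Lagrange basis polynomials:
L_0(w) = (w - 2)(w - 3)(w - 4) / [-6] = -(1/6)w^3 + (3/2)w^2 - (13/3)w + 4
L_1(w) = (w - 1)(w - 3)(w - 4) / [2] = (1/2)w^3 - 4w^2 + (19/2)w - 6
L_2(w) = (w - 1)(w - 2)(w - 4) / [-2] = -(1/2)w^3 + (7/2)w^2 - 7w + 4
L_3(w) = (w - 1)(w - 2)(w - 3) / [6] = (1/6)w^3 - w^2 + (11/6)w - 1
P(w) = (-2)·L_0 + (-9)·L_1 + (-12)·L_2 + (-5)·L_3
  (-2)·L_0(w) = (1/3)w^3 - 3w^2 + (26/3)w - 8
  (-9)·L_1(w) = -(9/2)w^3 + 36w^2 - (171/2)w + 54
  (-12)·L_2(w) = 6w^3 - 42w^2 + 84w - 48
  (-5)·L_3(w) = -(5/6)w^3 + 5w^2 - (55/6)w + 5
Adding term by term: w^3 - 4w^2 - 2w + 3

P(w) = w^3 - 4w^2 - 2w + 3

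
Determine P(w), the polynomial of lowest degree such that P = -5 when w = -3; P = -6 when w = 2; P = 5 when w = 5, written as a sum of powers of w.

Build the Lagrange basis polynomials:
L_0(w) = (w - 2)(w - 5) / [40] = (1/40)w^2 - (7/40)w + 1/4
L_1(w) = (w + 3)(w - 5) / [-15] = -(1/15)w^2 + (2/15)w + 1
L_2(w) = (w + 3)(w - 2) / [24] = (1/24)w^2 + (1/24)w - 1/4
P(w) = (-5)·L_0 + (-6)·L_1 + 5·L_2
  (-5)·L_0(w) = -(1/8)w^2 + (7/8)w - 5/4
  (-6)·L_1(w) = (2/5)w^2 - (4/5)w - 6
  5·L_2(w) = (5/24)w^2 + (5/24)w - 5/4
Adding term by term: (29/60)w^2 + (17/60)w - 17/2

P(w) = (29/60)w^2 + (17/60)w - 17/2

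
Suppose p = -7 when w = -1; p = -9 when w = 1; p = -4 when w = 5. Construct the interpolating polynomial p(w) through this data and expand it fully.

L_0(w) = (w - 1)(w - 5) / [12] = (1/12)w^2 - (1/2)w + 5/12
L_1(w) = (w + 1)(w - 5) / [-8] = -(1/8)w^2 + (1/2)w + 5/8
L_2(w) = (w + 1)(w - 1) / [24] = (1/24)w^2 - 1/24
p(w) = (-7)·L_0 + (-9)·L_1 + (-4)·L_2
  (-7)·L_0(w) = -(7/12)w^2 + (7/2)w - 35/12
  (-9)·L_1(w) = (9/8)w^2 - (9/2)w - 45/8
  (-4)·L_2(w) = -(1/6)w^2 + 1/6
Adding term by term: (3/8)w^2 - w - 67/8

p(w) = (3/8)w^2 - w - 67/8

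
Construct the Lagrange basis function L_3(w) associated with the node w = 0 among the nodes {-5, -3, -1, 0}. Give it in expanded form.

L_3(w) = (w + 5)(w + 3)(w + 1) / [(5)·(3)·(1)]
       = (w^3 + 9w^2 + 23w + 15) / (15)

L_3(w) = (1/15)w^3 + (3/5)w^2 + (23/15)w + 1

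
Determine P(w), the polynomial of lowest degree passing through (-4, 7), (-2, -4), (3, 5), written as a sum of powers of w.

P(w) = (73/70)w^2 + (53/70)w - 233/35

L_0(w) = (w + 2)(w - 3) / [14] = (1/14)w^2 - (1/14)w - 3/7
L_1(w) = (w + 4)(w - 3) / [-10] = -(1/10)w^2 - (1/10)w + 6/5
L_2(w) = (w + 4)(w + 2) / [35] = (1/35)w^2 + (6/35)w + 8/35
P(w) = 7·L_0 + (-4)·L_1 + 5·L_2
  7·L_0(w) = (1/2)w^2 - (1/2)w - 3
  (-4)·L_1(w) = (2/5)w^2 + (2/5)w - 24/5
  5·L_2(w) = (1/7)w^2 + (6/7)w + 8/7
Adding term by term: (73/70)w^2 + (53/70)w - 233/35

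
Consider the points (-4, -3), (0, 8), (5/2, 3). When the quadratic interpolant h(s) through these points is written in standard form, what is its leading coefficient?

The leading coefficient equals the top divided difference h[-4,0,5/2].
h[-4,0] = (8 - (-3)) / (0 - (-4)) = 11/4
h[0,5/2] = (3 - 8) / (5/2 - 0) = -2
h[-4,0,5/2] = (-2 - 11/4) / (5/2 - (-4)) = -19/26

-19/26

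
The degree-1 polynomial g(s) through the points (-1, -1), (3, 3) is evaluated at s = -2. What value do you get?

-2

Evaluate each Lagrange basis at s = -2:
L_0(-2) = (-5)/[(-4)] = 5/4
L_1(-2) = (-1)/[(4)] = -1/4
Sum: (-1)·(5/4) + 3·(-1/4) = -2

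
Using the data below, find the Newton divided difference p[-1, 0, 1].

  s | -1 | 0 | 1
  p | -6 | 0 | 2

p[-1,0] = (0 - (-6)) / (0 - (-1)) = 6
p[0,1] = (2 - 0) / (1 - 0) = 2
p[-1,0,1] = (2 - 6) / (1 - (-1)) = -2

-2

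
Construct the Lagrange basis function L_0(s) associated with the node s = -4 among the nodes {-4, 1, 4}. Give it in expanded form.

L_0(s) = (1/40)s^2 - (1/8)s + 1/10

L_0(s) = (s - 1)(s - 4) / [(-5)·(-8)]
       = (s^2 - 5s + 4) / (40)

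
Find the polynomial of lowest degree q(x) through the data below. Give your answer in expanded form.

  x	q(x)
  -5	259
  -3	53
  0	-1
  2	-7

q(x) = -2x^3 + x^2 + 3x - 1

Newton's divided differences:
q[-5,-3] = (53 - 259) / (-3 - (-5)) = -103
q[-3,0] = (-1 - 53) / (0 - (-3)) = -18
q[0,2] = (-7 - (-1)) / (2 - 0) = -3
q[-5,-3,0] = (-18 - (-103)) / (0 - (-5)) = 17
q[-3,0,2] = (-3 - (-18)) / (2 - (-3)) = 3
q[-5,-3,0,2] = (3 - 17) / (2 - (-5)) = -2
q(x) = 259 + (-103)·(x + 5) + 17·(x + 5)(x + 3) + (-2)·(x + 5)(x + 3)x
Expanding: q(x) = -2x^3 + x^2 + 3x - 1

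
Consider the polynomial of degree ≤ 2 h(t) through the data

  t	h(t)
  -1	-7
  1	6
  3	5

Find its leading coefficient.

L_0(t) = (t - 1)(t - 3) / [8] = (1/8)t^2 - (1/2)t + 3/8
L_1(t) = (t + 1)(t - 3) / [-4] = -(1/4)t^2 + (1/2)t + 3/4
L_2(t) = (t + 1)(t - 1) / [8] = (1/8)t^2 - 1/8
h(t) = (-7)·L_0 + 6·L_1 + 5·L_2
Only the coefficient of t^2 is needed; take it from each L_i and combine:
(-7)·(1/8) + 6·(-1/4) + 5·(1/8) = -7/4

-7/4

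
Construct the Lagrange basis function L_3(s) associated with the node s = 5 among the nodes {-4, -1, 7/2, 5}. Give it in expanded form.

L_3(s) = (s + 4)(s + 1)(s - 7/2) / [(9)·(6)·(3/2)]
       = (s^3 + (3/2)s^2 - (27/2)s - 14) / (81)

L_3(s) = (1/81)s^3 + (1/54)s^2 - (1/6)s - 14/81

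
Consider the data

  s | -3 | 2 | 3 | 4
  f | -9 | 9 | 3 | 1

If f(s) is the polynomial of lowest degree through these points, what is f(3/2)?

L_0(3/2) = (-1/2)·(-3/2)·(-5/2)/[(-5)·(-6)·(-7)] = 1/112
L_1(3/2) = (9/2)·(-3/2)·(-5/2)/[(5)·(-1)·(-2)] = 27/16
L_2(3/2) = (9/2)·(-1/2)·(-5/2)/[(6)·(1)·(-1)] = -15/16
L_3(3/2) = (9/2)·(-1/2)·(-3/2)/[(7)·(2)·(1)] = 27/112
Sum: (-9)·(1/112) + 9·(27/16) + 3·(-15/16) + 1·(27/112) = 351/28

351/28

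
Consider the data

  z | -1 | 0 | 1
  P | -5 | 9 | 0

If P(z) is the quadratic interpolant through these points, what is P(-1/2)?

L_0(-1/2) = (-1/2)·(-3/2)/[(-1)·(-2)] = 3/8
L_1(-1/2) = (1/2)·(-3/2)/[(1)·(-1)] = 3/4
L_2(-1/2) = (1/2)·(-1/2)/[(2)·(1)] = -1/8
Sum: (-5)·(3/8) + 9·(3/4) + 0 = 39/8

39/8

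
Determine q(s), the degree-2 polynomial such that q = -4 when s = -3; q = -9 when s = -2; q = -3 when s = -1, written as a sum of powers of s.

Build the Lagrange basis polynomials:
L_0(s) = (s + 2)(s + 1) / [2] = (1/2)s^2 + (3/2)s + 1
L_1(s) = (s + 3)(s + 1) / [-1] = -s^2 - 4s - 3
L_2(s) = (s + 3)(s + 2) / [2] = (1/2)s^2 + (5/2)s + 3
q(s) = (-4)·L_0 + (-9)·L_1 + (-3)·L_2
  (-4)·L_0(s) = -2s^2 - 6s - 4
  (-9)·L_1(s) = 9s^2 + 36s + 27
  (-3)·L_2(s) = -(3/2)s^2 - (15/2)s - 9
Adding term by term: (11/2)s^2 + (45/2)s + 14

q(s) = (11/2)s^2 + (45/2)s + 14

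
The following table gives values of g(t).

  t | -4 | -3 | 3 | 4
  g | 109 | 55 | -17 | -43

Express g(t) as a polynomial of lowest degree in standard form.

Build the Lagrange basis polynomials:
L_0(t) = (t + 3)(t - 3)(t - 4) / [-56] = -(1/56)t^3 + (1/14)t^2 + (9/56)t - 9/14
L_1(t) = (t + 4)(t - 3)(t - 4) / [42] = (1/42)t^3 - (1/14)t^2 - (8/21)t + 8/7
L_2(t) = (t + 4)(t + 3)(t - 4) / [-42] = -(1/42)t^3 - (1/14)t^2 + (8/21)t + 8/7
L_3(t) = (t + 4)(t + 3)(t - 3) / [56] = (1/56)t^3 + (1/14)t^2 - (9/56)t - 9/14
g(t) = 109·L_0 + 55·L_1 + (-17)·L_2 + (-43)·L_3
  109·L_0(t) = -(109/56)t^3 + (109/14)t^2 + (981/56)t - 981/14
  55·L_1(t) = (55/42)t^3 - (55/14)t^2 - (440/21)t + 440/7
  (-17)·L_2(t) = (17/42)t^3 + (17/14)t^2 - (136/21)t - 136/7
  (-43)·L_3(t) = -(43/56)t^3 - (43/14)t^2 + (387/56)t + 387/14
Adding term by term: -t^3 + 2t^2 - 3t + 1

g(t) = -t^3 + 2t^2 - 3t + 1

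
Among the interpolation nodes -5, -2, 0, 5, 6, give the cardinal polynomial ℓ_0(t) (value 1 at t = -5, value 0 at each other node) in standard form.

ℓ_0(t) = (1/1650)t^4 - (3/550)t^3 + (4/825)t^2 + (2/55)t

ℓ_0(t) = (t + 2)t(t - 5)(t - 6) / [(-3)·(-5)·(-10)·(-11)]
       = (t^4 - 9t^3 + 8t^2 + 60t) / (1650)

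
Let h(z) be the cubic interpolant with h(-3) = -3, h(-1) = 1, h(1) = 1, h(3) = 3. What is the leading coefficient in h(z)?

1/8

The leading coefficient equals the top divided difference h[-3,-1,1,3].
h[-3,-1] = (1 - (-3)) / (-1 - (-3)) = 2
h[-1,1] = (1 - 1) / (1 - (-1)) = 0
h[1,3] = (3 - 1) / (3 - 1) = 1
h[-3,-1,1] = (0 - 2) / (1 - (-3)) = -1/2
h[-1,1,3] = (1 - 0) / (3 - (-1)) = 1/4
h[-3,-1,1,3] = (1/4 - (-1/2)) / (3 - (-3)) = 1/8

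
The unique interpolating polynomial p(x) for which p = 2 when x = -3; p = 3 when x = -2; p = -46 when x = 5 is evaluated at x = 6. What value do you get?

Evaluate each Lagrange basis at x = 6:
L_0(6) = (8)·(1)/[(-1)·(-8)] = 1
L_1(6) = (9)·(1)/[(1)·(-7)] = -9/7
L_2(6) = (9)·(8)/[(8)·(7)] = 9/7
Sum: 2·(1) + 3·(-9/7) + (-46)·(9/7) = -61

-61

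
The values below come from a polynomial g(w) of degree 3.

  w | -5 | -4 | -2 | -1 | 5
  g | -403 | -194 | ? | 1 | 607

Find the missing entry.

-16

The 4 known values determine g uniquely (degree ≤ 3).
Evaluate each Lagrange basis at w = -2:
L_0(-2) = (2)·(-1)·(-7)/[(-1)·(-4)·(-10)] = -7/20
L_1(-2) = (3)·(-1)·(-7)/[(1)·(-3)·(-9)] = 7/9
L_2(-2) = (3)·(2)·(-7)/[(4)·(3)·(-6)] = 7/12
L_3(-2) = (3)·(2)·(-1)/[(10)·(9)·(6)] = -1/90
Sum: (-403)·(-7/20) + (-194)·(7/9) + 1·(7/12) + 607·(-1/90) = -16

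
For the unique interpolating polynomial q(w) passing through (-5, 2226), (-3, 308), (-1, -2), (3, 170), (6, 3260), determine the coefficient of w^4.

The leading coefficient equals the top divided difference q[-5,-3,-1,3,6].
q[-5,-3] = (308 - 2226) / (-3 - (-5)) = -959
q[-3,-1] = (-2 - 308) / (-1 - (-3)) = -155
q[-1,3] = (170 - (-2)) / (3 - (-1)) = 43
q[3,6] = (3260 - 170) / (6 - 3) = 1030
q[-5,-3,-1] = (-155 - (-959)) / (-1 - (-5)) = 201
q[-3,-1,3] = (43 - (-155)) / (3 - (-3)) = 33
q[-1,3,6] = (1030 - 43) / (6 - (-1)) = 141
q[-5,-3,-1,3] = (33 - 201) / (3 - (-5)) = -21
q[-3,-1,3,6] = (141 - 33) / (6 - (-3)) = 12
q[-5,-3,-1,3,6] = (12 - (-21)) / (6 - (-5)) = 3

3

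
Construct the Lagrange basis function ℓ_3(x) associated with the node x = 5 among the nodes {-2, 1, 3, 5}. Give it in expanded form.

ℓ_3(x) = (1/56)x^3 - (1/28)x^2 - (5/56)x + 3/28

ℓ_3(x) = (x + 2)(x - 1)(x - 3) / [(7)·(4)·(2)]
       = (x^3 - 2x^2 - 5x + 6) / (56)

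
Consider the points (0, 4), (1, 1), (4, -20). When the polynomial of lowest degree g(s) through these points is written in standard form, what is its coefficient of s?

Build the Lagrange basis polynomials:
L_0(s) = (s - 1)(s - 4) / [4] = (1/4)s^2 - (5/4)s + 1
L_1(s) = s(s - 4) / [-3] = -(1/3)s^2 + (4/3)s
L_2(s) = s(s - 1) / [12] = (1/12)s^2 - (1/12)s
g(s) = 4·L_0 + 1·L_1 + (-20)·L_2
Only the coefficient of s is needed; take it from each L_i and combine:
4·(-5/4) + 1·(4/3) + (-20)·(-1/12) = -2

-2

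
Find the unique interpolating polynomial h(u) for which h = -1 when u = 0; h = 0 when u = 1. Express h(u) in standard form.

Build the Lagrange basis polynomials:
L_0(u) = (u - 1) / [-1] = -u + 1
L_1(u) = u / [1] = u
h(u) = (-1)·L_0 + 0·L_1
  (-1)·L_0(u) = u - 1
  0·L_1(u) = 0
Adding term by term: u - 1

h(u) = u - 1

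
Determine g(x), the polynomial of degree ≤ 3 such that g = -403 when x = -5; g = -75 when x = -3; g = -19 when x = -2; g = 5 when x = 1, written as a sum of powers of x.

g(x) = 4x^3 + 4x^2 - 3

L_0(x) = (x + 3)(x + 2)(x - 1) / [-36] = -(1/36)x^3 - (1/9)x^2 - (1/36)x + 1/6
L_1(x) = (x + 5)(x + 2)(x - 1) / [8] = (1/8)x^3 + (3/4)x^2 + (3/8)x - 5/4
L_2(x) = (x + 5)(x + 3)(x - 1) / [-9] = -(1/9)x^3 - (7/9)x^2 - (7/9)x + 5/3
L_3(x) = (x + 5)(x + 3)(x + 2) / [72] = (1/72)x^3 + (5/36)x^2 + (31/72)x + 5/12
g(x) = (-403)·L_0 + (-75)·L_1 + (-19)·L_2 + 5·L_3
  (-403)·L_0(x) = (403/36)x^3 + (403/9)x^2 + (403/36)x - 403/6
  (-75)·L_1(x) = -(75/8)x^3 - (225/4)x^2 - (225/8)x + 375/4
  (-19)·L_2(x) = (19/9)x^3 + (133/9)x^2 + (133/9)x - 95/3
  5·L_3(x) = (5/72)x^3 + (25/36)x^2 + (155/72)x + 25/12
Adding term by term: 4x^3 + 4x^2 - 3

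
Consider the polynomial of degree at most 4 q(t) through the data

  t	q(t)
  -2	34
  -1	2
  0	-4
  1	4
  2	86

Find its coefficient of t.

Build the Lagrange basis polynomials:
L_0(t) = (t + 1)t(t - 1)(t - 2) / [24] = (1/24)t^4 - (1/12)t^3 - (1/24)t^2 + (1/12)t
L_1(t) = (t + 2)t(t - 1)(t - 2) / [-6] = -(1/6)t^4 + (1/6)t^3 + (2/3)t^2 - (2/3)t
L_2(t) = (t + 2)(t + 1)(t - 1)(t - 2) / [4] = (1/4)t^4 - (5/4)t^2 + 1
L_3(t) = (t + 2)(t + 1)t(t - 2) / [-6] = -(1/6)t^4 - (1/6)t^3 + (2/3)t^2 + (2/3)t
L_4(t) = (t + 2)(t + 1)t(t - 1) / [24] = (1/24)t^4 + (1/12)t^3 - (1/24)t^2 - (1/12)t
q(t) = 34·L_0 + 2·L_1 + (-4)·L_2 + 4·L_3 + 86·L_4
Only the coefficient of t is needed; take it from each L_i and combine:
34·(1/12) + 2·(-2/3) + (-4)·(0) + 4·(2/3) + 86·(-1/12) = -3

-3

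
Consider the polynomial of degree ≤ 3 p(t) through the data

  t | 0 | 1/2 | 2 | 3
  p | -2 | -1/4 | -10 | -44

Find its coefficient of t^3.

The leading coefficient equals the top divided difference p[0,1/2,2,3].
p[0,1/2] = (-1/4 - (-2)) / (1/2 - 0) = 7/2
p[1/2,2] = (-10 - (-1/4)) / (2 - 1/2) = -13/2
p[2,3] = (-44 - (-10)) / (3 - 2) = -34
p[0,1/2,2] = (-13/2 - 7/2) / (2 - 0) = -5
p[1/2,2,3] = (-34 - (-13/2)) / (3 - 1/2) = -11
p[0,1/2,2,3] = (-11 - (-5)) / (3 - 0) = -2

-2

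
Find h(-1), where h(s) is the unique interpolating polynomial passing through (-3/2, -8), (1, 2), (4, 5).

-60/11

L_0(-1) = (-2)·(-5)/[(-5/2)·(-11/2)] = 8/11
L_1(-1) = (1/2)·(-5)/[(5/2)·(-3)] = 1/3
L_2(-1) = (1/2)·(-2)/[(11/2)·(3)] = -2/33
Sum: (-8)·(8/11) + 2·(1/3) + 5·(-2/33) = -60/11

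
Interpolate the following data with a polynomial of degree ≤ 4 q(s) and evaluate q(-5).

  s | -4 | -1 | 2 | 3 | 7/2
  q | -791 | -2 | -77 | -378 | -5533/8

-2058

Using Newton's divided-difference form:
q[-4,-1] = (-2 - (-791)) / (-1 - (-4)) = 263
q[-1,2] = (-77 - (-2)) / (2 - (-1)) = -25
q[2,3] = (-378 - (-77)) / (3 - 2) = -301
q[3,7/2] = (-5533/8 - (-378)) / (7/2 - 3) = -2509/4
q[-4,-1,2] = (-25 - 263) / (2 - (-4)) = -48
q[-1,2,3] = (-301 - (-25)) / (3 - (-1)) = -69
q[2,3,7/2] = (-2509/4 - (-301)) / (7/2 - 2) = -435/2
q[-4,-1,2,3] = (-69 - (-48)) / (3 - (-4)) = -3
q[-1,2,3,7/2] = (-435/2 - (-69)) / (7/2 - (-1)) = -33
q[-4,-1,2,3,7/2] = (-33 - (-3)) / (7/2 - (-4)) = -4
q(-5) = -791 + 263·(-1) + (-48)·(-1)·(-4) + (-3)·(-1)·(-4)·(-7) + (-4)·(-1)·(-4)·(-7)·(-8) = -2058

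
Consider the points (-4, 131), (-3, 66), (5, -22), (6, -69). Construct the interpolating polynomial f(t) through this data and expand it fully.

f(t) = -t^3 + 4t^2 + 3

Build the Lagrange basis polynomials:
L_0(t) = (t + 3)(t - 5)(t - 6) / [-90] = -(1/90)t^3 + (4/45)t^2 + (1/30)t - 1
L_1(t) = (t + 4)(t - 5)(t - 6) / [72] = (1/72)t^3 - (7/72)t^2 - (7/36)t + 5/3
L_2(t) = (t + 4)(t + 3)(t - 6) / [-72] = -(1/72)t^3 - (1/72)t^2 + (5/12)t + 1
L_3(t) = (t + 4)(t + 3)(t - 5) / [90] = (1/90)t^3 + (1/45)t^2 - (23/90)t - 2/3
f(t) = 131·L_0 + 66·L_1 + (-22)·L_2 + (-69)·L_3
  131·L_0(t) = -(131/90)t^3 + (524/45)t^2 + (131/30)t - 131
  66·L_1(t) = (11/12)t^3 - (77/12)t^2 - (77/6)t + 110
  (-22)·L_2(t) = (11/36)t^3 + (11/36)t^2 - (55/6)t - 22
  (-69)·L_3(t) = -(23/30)t^3 - (23/15)t^2 + (529/30)t + 46
Adding term by term: -t^3 + 4t^2 + 3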